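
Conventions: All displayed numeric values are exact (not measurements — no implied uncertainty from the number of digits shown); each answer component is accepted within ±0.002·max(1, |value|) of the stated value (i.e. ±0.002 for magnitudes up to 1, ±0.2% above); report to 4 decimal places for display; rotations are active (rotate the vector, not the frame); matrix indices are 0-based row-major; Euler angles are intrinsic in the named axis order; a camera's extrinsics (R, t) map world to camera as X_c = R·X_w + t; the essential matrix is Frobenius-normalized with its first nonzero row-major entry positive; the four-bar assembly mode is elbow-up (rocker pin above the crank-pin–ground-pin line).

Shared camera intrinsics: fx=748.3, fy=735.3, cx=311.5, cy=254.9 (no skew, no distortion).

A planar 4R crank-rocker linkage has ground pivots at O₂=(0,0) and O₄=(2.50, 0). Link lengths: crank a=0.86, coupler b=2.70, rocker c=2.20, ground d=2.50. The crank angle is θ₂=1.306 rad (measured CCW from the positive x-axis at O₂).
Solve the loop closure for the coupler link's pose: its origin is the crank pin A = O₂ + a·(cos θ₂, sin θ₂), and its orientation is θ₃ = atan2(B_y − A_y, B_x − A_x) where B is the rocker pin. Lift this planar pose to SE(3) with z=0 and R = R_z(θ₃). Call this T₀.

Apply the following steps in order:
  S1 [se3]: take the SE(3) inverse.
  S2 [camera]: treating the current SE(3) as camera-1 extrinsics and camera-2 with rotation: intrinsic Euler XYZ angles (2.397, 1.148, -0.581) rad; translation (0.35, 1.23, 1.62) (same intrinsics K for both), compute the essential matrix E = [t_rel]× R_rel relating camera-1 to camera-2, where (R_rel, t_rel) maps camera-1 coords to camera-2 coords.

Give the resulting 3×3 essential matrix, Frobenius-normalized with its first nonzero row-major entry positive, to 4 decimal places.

matrix = [0.2088 -0.6526 -0.0794; -0.1542 0.0980 -0.6106; 0.0238 0.1158 0.3226]

source (fourbar_fk): coupler pose = R=[0.8618 -0.5072 0.0000; 0.5072 0.8618 0.0000; 0.0000 0.0000 1.0000], t=(0.2251, 0.8300, 0.0000)
after S1 (invert_se3): R=[0.8618 0.5072 0.0000; -0.5072 0.8618 0.0000; 0.0000 0.0000 1.0000], t=(-0.6149, -0.6012, 0.0000)
after S2 (essential): [0.2088 -0.6526 -0.0794; -0.1542 0.0980 -0.6106; 0.0238 0.1158 0.3226]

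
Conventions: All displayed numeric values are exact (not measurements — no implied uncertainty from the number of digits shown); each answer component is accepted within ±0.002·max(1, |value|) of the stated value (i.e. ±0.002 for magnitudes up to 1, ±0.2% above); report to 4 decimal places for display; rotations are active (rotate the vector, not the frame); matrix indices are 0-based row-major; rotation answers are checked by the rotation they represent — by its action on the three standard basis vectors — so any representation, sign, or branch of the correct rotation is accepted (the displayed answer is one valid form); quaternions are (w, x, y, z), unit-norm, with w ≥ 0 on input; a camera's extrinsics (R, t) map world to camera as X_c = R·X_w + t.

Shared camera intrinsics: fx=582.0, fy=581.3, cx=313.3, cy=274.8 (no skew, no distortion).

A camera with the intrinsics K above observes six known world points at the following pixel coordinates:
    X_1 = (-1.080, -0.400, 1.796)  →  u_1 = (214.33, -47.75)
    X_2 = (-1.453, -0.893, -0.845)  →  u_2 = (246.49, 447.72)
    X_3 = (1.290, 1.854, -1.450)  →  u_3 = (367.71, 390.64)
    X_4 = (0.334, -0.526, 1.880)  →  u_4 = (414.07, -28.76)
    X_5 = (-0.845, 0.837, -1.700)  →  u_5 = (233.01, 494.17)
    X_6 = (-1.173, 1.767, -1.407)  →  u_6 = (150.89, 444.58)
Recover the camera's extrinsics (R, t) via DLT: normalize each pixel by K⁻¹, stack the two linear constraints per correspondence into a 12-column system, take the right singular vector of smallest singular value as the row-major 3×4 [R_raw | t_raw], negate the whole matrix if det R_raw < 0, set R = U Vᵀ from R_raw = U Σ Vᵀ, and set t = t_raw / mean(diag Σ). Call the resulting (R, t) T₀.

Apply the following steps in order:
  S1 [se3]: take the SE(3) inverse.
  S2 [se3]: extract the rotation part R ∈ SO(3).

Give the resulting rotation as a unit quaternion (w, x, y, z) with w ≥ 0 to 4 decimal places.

source (pnp_recover): camera pose = R=[0.8397 -0.5307 -0.1150; -0.0989 0.0587 -0.9934; 0.5339 0.8455 -0.0031], t=(0.3400, -0.1300, 4.2196)
after S1 (invert_se3): R=[0.8397 -0.0989 0.5339; -0.5307 0.0587 0.8455; -0.1150 -0.9934 -0.0031], t=(-2.5512, -3.3798, -0.0768)
after S2 (rot_of_se3): [0.8397 -0.0989 0.5339; -0.5307 0.0587 0.8455; -0.1150 -0.9934 -0.0031]

rotation (quat) = (0.6884, -0.6679, 0.2357, -0.1568)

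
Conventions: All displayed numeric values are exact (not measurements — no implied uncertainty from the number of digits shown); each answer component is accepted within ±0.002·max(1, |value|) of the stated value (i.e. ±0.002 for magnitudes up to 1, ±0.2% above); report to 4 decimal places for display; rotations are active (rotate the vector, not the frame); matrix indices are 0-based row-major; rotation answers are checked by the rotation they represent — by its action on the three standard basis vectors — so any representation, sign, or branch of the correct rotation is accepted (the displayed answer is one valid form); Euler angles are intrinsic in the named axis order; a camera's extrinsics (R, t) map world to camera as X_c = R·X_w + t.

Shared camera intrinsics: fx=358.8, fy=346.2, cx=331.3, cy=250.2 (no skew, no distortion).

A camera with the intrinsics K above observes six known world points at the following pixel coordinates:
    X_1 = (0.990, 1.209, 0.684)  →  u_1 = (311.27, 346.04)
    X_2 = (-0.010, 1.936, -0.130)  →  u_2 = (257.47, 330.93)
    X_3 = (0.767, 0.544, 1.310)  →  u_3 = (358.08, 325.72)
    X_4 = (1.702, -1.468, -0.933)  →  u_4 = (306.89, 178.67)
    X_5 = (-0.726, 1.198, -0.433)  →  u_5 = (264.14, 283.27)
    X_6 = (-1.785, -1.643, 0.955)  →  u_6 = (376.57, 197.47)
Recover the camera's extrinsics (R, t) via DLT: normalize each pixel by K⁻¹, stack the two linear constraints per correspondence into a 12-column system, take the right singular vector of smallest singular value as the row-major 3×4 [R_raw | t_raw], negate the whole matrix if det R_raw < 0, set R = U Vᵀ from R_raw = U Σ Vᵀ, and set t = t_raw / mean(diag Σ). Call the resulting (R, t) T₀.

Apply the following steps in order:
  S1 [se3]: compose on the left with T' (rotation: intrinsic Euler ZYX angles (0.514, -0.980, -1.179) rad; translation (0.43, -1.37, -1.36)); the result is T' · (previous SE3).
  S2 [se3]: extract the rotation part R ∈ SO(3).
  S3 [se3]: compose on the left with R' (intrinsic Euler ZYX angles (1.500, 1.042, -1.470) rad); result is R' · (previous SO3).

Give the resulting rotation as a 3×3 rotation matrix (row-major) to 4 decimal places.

rotation (matrix) = ((0.3711, 0.6990, -0.6112), (0.7245, -0.6297, -0.2802), (-0.5808, -0.3389, -0.7402))

source (pnp_recover): camera pose = R=[0.0874 -0.5064 0.8579; 0.2951 0.8356 0.4633; -0.9515 0.2127 0.2224], t=(-0.4201, 0.1599, 6.9619)
after S1 (compose_se3): R=[0.8793 0.0006 0.4763; -0.3840 0.5925 0.7081; -0.2817 -0.8056 0.5213], t=(-4.7830, 3.1459, -0.3104)
after S2 (rot_of_se3): [0.8793 0.0006 0.4763; -0.3840 0.5925 0.7081; -0.2817 -0.8056 0.5213]
after S3 (compose_so3): [0.3711 0.6990 -0.6112; 0.7245 -0.6297 -0.2802; -0.5808 -0.3389 -0.7402]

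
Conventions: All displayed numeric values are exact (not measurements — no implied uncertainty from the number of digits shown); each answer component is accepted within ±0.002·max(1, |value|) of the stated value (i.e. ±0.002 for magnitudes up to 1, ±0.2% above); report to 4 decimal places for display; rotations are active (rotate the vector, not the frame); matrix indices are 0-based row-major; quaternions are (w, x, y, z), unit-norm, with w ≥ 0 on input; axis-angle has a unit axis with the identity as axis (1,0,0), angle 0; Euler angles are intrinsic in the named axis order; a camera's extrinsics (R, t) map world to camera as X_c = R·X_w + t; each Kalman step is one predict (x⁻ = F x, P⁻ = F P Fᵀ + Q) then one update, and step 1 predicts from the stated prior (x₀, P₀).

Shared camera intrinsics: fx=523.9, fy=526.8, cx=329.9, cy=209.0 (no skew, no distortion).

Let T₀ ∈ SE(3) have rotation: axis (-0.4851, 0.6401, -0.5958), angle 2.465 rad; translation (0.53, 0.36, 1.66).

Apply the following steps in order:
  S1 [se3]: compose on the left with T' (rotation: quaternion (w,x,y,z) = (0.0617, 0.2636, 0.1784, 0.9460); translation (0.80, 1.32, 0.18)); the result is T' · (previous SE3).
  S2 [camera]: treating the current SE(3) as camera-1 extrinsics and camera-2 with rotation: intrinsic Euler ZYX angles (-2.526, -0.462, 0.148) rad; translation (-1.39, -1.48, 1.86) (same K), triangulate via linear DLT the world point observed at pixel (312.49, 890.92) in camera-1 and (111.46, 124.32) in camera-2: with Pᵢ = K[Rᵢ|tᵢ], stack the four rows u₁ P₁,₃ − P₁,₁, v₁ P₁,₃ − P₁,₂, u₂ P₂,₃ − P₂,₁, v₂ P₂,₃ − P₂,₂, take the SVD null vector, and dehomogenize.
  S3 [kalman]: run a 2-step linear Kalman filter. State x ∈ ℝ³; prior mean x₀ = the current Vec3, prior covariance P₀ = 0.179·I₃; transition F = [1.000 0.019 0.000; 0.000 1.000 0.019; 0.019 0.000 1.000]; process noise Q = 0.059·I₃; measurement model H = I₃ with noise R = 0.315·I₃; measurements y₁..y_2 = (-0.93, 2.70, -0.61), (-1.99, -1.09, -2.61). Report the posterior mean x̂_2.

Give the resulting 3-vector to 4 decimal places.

result = (-0.8245, 0.1048, -0.4665)

after S1 (compose_se3): R=[0.3882 -0.3572 -0.8496; 0.8183 -0.2905 0.4960; -0.4240 -0.8877 0.1795], t=(1.2039, 1.6037, 1.8895)
after S2 (triangulate): (0.5663, -0.5343, 1.9976)
after S3 (kf_track): (-0.8245, 0.1048, -0.4665)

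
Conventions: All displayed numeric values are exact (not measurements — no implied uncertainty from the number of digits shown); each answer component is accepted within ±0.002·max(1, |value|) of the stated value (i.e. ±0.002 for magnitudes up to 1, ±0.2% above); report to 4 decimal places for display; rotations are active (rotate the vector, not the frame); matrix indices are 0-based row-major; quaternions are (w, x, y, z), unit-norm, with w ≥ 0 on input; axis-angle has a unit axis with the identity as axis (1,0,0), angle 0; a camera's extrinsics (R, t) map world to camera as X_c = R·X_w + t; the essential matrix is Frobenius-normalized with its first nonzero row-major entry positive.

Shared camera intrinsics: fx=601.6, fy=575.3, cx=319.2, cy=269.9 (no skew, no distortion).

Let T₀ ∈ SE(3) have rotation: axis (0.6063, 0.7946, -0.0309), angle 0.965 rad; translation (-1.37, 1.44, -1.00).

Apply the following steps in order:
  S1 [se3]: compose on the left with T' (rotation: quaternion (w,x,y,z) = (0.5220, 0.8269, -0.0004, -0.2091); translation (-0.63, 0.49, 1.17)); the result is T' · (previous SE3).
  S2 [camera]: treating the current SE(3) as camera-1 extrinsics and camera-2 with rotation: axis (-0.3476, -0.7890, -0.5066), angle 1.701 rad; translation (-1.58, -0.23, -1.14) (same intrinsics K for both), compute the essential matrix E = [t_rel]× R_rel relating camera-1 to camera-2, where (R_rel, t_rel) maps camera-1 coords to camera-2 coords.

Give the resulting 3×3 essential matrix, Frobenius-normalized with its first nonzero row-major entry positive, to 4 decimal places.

after S1 (compose_se3): R=[0.9327 0.2267 0.2806; 0.3286 -0.8549 -0.4015; 0.1489 0.4667 -0.8718], t=(-1.2205, 0.9979, 3.2542)
after S2 (essential): [0.3591 0.0210 0.0001; 0.5981 0.1217 -0.0048; -0.1154 0.6951 -0.0401]

matrix = [0.3591 0.0210 0.0001; 0.5981 0.1217 -0.0048; -0.1154 0.6951 -0.0401]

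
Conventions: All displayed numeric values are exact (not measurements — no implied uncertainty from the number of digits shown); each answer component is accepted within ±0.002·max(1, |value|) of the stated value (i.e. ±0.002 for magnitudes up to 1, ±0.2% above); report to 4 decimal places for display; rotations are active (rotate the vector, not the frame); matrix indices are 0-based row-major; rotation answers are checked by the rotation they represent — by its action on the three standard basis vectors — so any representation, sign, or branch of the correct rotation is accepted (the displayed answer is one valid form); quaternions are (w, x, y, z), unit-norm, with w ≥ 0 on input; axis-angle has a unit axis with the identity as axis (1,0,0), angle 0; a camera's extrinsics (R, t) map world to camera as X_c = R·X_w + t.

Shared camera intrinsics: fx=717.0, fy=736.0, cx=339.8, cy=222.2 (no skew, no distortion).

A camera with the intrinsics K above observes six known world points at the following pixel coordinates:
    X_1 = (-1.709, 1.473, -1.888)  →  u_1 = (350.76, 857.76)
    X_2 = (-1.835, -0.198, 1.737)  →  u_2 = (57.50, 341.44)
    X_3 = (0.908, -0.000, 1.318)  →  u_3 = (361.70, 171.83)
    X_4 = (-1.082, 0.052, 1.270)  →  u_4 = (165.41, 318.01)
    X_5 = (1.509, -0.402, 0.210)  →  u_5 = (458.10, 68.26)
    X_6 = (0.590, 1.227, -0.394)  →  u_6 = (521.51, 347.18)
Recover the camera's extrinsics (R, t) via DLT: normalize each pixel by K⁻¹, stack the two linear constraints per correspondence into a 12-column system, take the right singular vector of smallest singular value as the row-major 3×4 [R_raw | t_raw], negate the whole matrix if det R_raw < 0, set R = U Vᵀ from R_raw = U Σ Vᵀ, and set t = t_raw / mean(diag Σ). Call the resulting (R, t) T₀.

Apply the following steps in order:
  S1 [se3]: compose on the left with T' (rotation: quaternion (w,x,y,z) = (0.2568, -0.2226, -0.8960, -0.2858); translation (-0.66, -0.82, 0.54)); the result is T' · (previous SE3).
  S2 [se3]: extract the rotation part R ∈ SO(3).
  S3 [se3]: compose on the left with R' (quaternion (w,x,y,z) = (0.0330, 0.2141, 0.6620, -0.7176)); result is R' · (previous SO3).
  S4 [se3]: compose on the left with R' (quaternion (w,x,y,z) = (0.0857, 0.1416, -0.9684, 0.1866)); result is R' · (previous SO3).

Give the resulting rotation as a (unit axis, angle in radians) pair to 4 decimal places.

source (pnp_recover): camera pose = R=[0.7827 0.5076 -0.3601; -0.5447 0.8386 -0.0019; 0.3010 0.1976 0.9329], t=(-0.0500, 0.0801, 4.5899)
after S1 (compose_se3): R=[-0.9994 0.0014 -0.0348; -0.0159 0.8703 0.4923; 0.0310 0.4925 -0.8697], t=(-2.1060, 2.1020, -2.6922)
after S2 (rot_of_se3): [-0.9994 0.0014 -0.0348; -0.0159 0.8703 0.4923; 0.0310 0.4925 -0.8697]
after S3 (compose_so3): [0.8922 0.1568 0.4236; -0.2639 -0.5802 0.7705; 0.3666 -0.7992 -0.4763]
after S4 (compose_so3): [-0.8040 0.1199 -0.5824; -0.5924 -0.2463 0.7671; -0.0514 0.9618 0.2691]

rotation (axis_angle) = ((0.2140, -0.5838, -0.7832), 2.6695)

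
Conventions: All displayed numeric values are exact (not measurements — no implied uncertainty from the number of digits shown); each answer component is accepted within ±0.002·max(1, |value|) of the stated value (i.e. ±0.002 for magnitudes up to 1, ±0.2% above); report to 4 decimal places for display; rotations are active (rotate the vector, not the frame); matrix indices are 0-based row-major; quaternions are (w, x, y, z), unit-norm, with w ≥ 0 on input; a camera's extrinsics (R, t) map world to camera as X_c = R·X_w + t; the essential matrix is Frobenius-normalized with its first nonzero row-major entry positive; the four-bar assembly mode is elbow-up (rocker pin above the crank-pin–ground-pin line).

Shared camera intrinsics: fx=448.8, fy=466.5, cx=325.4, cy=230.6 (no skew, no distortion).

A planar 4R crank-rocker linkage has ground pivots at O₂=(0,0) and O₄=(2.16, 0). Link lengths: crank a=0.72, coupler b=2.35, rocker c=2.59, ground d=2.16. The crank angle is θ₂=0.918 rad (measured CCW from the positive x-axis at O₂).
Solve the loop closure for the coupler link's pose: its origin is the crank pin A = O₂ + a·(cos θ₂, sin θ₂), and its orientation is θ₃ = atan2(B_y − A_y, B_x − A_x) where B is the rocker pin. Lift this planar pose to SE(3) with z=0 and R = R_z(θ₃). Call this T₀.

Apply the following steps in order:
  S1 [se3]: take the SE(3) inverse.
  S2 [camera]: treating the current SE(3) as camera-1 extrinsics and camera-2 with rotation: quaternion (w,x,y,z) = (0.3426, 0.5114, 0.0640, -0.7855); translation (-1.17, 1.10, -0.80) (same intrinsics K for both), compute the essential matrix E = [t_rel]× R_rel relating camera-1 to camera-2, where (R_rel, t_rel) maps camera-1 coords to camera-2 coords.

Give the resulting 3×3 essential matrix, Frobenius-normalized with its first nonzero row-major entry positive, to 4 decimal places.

source (fourbar_fk): coupler pose = R=[0.5400 -0.8417 0.0000; 0.8417 0.5400 0.0000; 0.0000 0.0000 1.0000], t=(0.4373, 0.5720, 0.0000)
after S1 (invert_se3): R=[0.5400 0.8417 0.0000; -0.8417 0.5400 -0.0000; 0.0000 0.0000 1.0000], t=(-0.7176, 0.0593, 0.0000)
after S2 (essential): [0.4990 -0.1835 0.1199; 0.2990 -0.1185 -0.5890; -0.3180 0.1131 -0.3724]

matrix = [0.4990 -0.1835 0.1199; 0.2990 -0.1185 -0.5890; -0.3180 0.1131 -0.3724]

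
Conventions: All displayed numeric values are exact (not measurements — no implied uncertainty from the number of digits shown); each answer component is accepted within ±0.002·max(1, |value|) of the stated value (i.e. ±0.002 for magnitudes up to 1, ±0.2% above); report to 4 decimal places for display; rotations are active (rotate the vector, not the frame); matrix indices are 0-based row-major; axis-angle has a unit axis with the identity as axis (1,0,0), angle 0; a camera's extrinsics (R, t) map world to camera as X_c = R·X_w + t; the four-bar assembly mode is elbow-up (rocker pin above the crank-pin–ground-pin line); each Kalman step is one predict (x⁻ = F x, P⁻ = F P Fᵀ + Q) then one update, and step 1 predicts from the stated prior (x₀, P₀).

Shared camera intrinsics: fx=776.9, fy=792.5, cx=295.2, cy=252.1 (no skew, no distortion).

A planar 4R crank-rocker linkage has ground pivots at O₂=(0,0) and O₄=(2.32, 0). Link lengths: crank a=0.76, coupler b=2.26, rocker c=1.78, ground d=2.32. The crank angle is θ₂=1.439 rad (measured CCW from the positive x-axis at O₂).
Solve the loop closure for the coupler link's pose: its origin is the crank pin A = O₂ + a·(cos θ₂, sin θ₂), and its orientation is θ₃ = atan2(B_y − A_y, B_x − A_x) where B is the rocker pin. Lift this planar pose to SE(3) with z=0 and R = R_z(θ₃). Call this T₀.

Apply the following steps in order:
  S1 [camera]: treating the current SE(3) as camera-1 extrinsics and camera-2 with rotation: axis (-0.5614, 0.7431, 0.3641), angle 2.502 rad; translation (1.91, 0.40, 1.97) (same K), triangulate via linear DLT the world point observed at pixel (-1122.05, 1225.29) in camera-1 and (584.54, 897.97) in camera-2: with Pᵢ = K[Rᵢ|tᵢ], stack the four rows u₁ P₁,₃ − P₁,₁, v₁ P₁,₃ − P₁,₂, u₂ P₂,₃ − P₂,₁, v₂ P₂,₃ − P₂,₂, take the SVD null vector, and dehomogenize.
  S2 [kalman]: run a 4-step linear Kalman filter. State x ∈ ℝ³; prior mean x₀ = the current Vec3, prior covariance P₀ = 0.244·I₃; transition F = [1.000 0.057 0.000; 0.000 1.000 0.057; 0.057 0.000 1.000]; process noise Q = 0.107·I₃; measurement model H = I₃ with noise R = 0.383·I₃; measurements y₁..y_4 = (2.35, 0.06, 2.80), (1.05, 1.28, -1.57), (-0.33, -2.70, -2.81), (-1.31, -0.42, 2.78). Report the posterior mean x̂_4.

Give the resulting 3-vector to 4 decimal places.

result = (-0.3938, -0.5049, 0.5579)

source (fourbar_fk): coupler pose = R=[0.8934 -0.4492 0.0000; 0.4492 0.8934 0.0000; 0.0000 0.0000 1.0000], t=(0.0999, 0.7534, 0.0000)
after S1 (triangulate): (-1.5284, 1.3284, 1.0209)
after S2 (kf_track): (-0.3938, -0.5049, 0.5579)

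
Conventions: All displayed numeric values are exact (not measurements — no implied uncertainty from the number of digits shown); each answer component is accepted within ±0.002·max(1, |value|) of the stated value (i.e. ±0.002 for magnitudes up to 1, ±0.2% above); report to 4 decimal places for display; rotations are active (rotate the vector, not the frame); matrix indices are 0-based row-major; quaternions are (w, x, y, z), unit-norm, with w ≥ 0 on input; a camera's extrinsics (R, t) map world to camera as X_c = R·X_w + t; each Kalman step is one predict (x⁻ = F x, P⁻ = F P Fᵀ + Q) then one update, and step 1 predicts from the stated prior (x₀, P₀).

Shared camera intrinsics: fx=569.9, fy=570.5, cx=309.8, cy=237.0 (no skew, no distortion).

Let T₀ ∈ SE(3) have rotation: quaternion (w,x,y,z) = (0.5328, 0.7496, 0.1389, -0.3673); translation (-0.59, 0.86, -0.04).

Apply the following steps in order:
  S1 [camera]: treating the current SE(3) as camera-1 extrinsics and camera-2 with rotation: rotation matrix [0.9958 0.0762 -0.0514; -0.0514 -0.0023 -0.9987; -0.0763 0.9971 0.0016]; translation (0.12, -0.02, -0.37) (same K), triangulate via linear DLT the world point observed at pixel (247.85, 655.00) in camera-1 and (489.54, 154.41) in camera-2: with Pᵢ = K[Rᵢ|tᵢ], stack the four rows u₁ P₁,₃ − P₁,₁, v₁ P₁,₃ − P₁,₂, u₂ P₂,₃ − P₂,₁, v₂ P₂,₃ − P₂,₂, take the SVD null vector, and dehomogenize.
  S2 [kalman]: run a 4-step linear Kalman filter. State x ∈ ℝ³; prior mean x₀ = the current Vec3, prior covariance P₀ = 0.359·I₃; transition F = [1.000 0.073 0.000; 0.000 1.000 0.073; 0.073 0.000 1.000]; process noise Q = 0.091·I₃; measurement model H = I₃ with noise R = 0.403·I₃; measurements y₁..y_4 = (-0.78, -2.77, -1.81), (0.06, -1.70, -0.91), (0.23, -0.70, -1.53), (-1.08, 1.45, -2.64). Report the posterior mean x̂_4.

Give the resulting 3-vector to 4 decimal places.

after S1 (triangulate): (-0.0123, 0.9280, 0.0591)
after S2 (kf_track): (-0.5312, -0.2392, -1.7183)

result = (-0.5312, -0.2392, -1.7183)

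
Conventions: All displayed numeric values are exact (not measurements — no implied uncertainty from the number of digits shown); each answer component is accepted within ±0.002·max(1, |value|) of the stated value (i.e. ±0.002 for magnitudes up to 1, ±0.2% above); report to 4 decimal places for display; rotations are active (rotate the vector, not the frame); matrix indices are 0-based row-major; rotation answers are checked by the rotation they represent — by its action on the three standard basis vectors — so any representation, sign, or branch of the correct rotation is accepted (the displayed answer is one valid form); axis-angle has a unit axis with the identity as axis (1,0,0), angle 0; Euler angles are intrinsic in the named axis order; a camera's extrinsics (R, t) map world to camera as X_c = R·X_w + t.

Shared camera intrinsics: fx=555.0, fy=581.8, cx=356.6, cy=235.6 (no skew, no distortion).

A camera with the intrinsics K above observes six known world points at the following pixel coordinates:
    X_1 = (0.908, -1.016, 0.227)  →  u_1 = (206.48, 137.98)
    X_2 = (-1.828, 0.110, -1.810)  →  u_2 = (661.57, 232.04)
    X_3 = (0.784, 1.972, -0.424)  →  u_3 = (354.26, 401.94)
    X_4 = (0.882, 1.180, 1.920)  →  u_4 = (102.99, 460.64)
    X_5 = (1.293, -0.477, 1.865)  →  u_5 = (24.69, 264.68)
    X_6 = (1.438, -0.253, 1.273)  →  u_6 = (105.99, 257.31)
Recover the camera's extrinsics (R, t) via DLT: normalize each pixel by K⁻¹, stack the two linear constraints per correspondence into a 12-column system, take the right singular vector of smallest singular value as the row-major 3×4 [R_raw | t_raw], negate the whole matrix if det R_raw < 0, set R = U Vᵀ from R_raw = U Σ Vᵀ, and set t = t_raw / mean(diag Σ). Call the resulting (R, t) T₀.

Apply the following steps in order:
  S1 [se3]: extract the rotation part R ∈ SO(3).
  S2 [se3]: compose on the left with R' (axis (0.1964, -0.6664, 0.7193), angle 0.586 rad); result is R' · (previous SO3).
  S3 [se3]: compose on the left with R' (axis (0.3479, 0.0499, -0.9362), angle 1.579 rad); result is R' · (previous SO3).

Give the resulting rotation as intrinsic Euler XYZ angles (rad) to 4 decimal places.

rotation (euler_xyz) = (-1.9253, 0.2314, -2.4096)

source (pnp_recover): camera pose = R=[-0.5349 0.2223 -0.8151; -0.1822 0.9117 0.3682; 0.8251 0.3454 -0.4472], t=(-0.3900, 0.2100, 4.4602)
after S1 (rot_of_se3): [-0.5349 0.2223 -0.8151; -0.1822 0.9117 0.3682; 0.8251 0.3454 -0.4472]
after S2 (compose_so3): [-0.6573 -0.3151 -0.6846; -0.5220 0.8456 0.1119; 0.5437 0.4309 -0.7202]
after S3 (compose_so3): [-0.7240 0.6506 0.2294; 0.3920 0.1144 0.9128; 0.5676 0.7508 -0.3379]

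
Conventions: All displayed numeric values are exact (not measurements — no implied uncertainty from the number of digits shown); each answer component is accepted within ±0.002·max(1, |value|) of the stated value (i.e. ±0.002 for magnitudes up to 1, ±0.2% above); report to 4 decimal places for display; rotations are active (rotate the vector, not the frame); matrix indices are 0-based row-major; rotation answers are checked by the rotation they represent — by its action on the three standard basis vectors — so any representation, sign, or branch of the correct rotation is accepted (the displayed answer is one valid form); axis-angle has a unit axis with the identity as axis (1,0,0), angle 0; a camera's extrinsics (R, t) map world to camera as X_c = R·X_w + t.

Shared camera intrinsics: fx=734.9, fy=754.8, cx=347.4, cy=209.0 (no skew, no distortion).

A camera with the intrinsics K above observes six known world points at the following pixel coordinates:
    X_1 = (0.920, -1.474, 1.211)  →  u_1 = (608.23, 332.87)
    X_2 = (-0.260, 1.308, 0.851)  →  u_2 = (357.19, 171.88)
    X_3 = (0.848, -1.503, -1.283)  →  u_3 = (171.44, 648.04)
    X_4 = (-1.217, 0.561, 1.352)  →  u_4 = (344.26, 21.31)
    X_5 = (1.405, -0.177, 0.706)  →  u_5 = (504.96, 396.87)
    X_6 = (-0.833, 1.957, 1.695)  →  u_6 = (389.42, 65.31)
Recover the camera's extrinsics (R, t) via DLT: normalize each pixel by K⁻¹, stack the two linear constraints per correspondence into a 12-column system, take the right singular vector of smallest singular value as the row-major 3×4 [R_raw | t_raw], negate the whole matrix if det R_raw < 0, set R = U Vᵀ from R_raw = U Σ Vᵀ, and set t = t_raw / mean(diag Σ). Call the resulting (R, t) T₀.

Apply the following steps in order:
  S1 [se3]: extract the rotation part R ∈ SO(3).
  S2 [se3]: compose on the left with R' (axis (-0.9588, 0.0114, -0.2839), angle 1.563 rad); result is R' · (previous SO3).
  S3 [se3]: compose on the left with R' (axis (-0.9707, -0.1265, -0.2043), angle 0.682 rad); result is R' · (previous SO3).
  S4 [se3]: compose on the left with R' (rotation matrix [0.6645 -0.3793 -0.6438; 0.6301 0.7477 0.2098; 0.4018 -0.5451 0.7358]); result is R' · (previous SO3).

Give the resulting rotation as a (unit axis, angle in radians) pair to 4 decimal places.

source (pnp_recover): camera pose = R=[0.5840 -0.0646 0.8092; 0.8081 -0.0489 -0.5871; 0.0775 0.9967 0.0237], t=(-0.3700, 0.4699, 4.8699)
after S1 (rot_of_se3): [0.5840 -0.0646 0.8092; 0.8081 -0.0489 -0.5871; 0.0775 0.9967 0.0237]
after S2 (compose_so3): [0.7796 0.2077 0.5908; -0.0917 0.9711 -0.2205; -0.6195 0.1177 0.7761]
after S3 (compose_so3): [0.7772 0.3526 0.5212; -0.5331 0.8090 0.2476; -0.3344 -0.4703 0.8167]
after S4 (compose_so3): [0.9339 0.2302 -0.2734; 0.0209 0.7284 0.6849; 0.3568 -0.6453 0.6754]

rotation (axis_angle) = ((-0.8947, -0.4239, -0.1408), 0.8381)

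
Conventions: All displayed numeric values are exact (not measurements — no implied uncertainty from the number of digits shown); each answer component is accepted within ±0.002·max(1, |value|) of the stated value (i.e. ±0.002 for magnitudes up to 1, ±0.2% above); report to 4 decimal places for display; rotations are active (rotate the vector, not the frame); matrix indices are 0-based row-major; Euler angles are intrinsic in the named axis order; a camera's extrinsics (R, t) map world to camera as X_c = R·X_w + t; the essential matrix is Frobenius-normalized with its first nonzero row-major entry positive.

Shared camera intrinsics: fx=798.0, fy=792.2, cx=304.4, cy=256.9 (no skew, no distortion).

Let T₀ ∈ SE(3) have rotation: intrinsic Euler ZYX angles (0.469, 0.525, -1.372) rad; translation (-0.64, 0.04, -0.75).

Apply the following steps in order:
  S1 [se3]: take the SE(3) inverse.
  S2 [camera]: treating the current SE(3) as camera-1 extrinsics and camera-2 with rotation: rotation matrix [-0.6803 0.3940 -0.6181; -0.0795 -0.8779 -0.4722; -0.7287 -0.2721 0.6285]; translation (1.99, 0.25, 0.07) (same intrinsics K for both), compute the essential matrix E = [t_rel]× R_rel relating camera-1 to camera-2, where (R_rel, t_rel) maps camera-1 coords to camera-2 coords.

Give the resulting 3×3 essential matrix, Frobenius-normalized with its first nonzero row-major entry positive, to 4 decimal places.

matrix = [0.1430 0.0263 -0.0282; -0.6795 -0.1053 0.0737; 0.1072 -0.2062 0.6677]

after S1 (invert_se3): R=[0.7719 0.3911 -0.5012; -0.5276 -0.0459 -0.8483; -0.3548 0.9192 0.1709], t=(0.1025, -0.9720, -0.1357)
after S2 (essential): [0.1430 0.0263 -0.0282; -0.6795 -0.1053 0.0737; 0.1072 -0.2062 0.6677]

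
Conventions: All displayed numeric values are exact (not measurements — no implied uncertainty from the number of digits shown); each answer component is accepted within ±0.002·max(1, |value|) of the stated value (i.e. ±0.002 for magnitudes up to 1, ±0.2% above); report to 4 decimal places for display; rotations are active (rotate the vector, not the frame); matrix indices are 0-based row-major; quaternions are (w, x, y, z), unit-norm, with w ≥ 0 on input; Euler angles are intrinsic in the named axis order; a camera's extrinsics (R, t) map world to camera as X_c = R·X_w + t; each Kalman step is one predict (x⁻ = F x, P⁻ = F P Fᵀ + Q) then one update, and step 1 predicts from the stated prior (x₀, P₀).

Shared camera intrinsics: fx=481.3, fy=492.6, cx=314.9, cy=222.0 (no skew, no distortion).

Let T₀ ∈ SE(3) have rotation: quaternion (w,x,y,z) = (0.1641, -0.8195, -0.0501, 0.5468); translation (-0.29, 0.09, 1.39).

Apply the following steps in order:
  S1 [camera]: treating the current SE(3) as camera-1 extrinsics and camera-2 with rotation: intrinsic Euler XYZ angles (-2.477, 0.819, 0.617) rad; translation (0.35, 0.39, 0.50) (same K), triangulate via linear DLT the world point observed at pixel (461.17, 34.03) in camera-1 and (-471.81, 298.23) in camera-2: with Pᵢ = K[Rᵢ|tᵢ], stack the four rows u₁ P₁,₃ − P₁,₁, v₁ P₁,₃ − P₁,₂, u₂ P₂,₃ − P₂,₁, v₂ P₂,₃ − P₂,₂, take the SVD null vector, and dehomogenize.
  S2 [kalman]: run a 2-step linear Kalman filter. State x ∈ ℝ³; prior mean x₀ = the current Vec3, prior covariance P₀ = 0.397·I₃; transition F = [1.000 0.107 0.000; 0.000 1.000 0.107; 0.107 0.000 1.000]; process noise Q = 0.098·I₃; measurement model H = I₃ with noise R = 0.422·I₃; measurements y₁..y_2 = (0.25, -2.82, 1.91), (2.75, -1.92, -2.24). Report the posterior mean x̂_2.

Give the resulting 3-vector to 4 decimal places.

result = (0.9788, -1.5228, -0.7534)

after S1 (triangulate): (-0.6198, 0.5195, -1.3927)
after S2 (kf_track): (0.9788, -1.5228, -0.7534)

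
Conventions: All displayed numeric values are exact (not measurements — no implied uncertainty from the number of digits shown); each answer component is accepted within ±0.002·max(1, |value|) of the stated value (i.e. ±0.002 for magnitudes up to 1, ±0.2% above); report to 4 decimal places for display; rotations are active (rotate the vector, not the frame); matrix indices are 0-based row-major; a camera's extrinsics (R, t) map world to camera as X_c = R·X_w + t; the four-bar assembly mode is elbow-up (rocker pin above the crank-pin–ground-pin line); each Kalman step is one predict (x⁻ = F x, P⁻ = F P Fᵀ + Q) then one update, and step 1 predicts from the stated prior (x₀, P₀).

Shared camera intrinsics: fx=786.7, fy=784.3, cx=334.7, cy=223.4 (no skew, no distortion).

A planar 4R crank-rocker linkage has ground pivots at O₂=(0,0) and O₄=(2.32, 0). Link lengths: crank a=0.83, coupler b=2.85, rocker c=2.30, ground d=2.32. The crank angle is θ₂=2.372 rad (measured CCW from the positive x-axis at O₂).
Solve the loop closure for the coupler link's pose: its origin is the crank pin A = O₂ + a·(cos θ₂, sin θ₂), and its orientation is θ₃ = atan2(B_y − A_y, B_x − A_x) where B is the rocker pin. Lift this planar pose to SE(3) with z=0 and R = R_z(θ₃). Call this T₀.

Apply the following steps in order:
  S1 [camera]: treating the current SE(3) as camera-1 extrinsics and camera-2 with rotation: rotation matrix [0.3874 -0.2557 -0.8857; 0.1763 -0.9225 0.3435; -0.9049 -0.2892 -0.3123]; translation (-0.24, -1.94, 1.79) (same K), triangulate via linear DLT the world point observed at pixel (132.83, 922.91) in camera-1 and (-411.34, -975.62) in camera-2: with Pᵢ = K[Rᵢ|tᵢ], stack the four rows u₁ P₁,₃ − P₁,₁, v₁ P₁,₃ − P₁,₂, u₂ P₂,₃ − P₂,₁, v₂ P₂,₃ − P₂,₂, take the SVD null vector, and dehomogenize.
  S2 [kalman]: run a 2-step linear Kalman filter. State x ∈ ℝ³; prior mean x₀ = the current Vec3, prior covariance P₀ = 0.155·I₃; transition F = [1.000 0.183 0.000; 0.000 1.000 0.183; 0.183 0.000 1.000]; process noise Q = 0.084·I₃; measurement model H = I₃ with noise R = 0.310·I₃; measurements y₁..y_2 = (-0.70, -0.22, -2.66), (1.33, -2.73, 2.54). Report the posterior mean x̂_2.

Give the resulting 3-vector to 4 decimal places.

source (fourbar_fk): coupler pose = R=[0.8164 -0.5774 0.0000; 0.5774 0.8164 0.0000; 0.0000 0.0000 1.0000], t=(-0.5961, 0.5775, 0.0000)
after S1 (triangulate): (0.4634, 0.0741, 1.0154)
after S2 (kf_track): (0.4799, -1.0885, 0.6655)

result = (0.4799, -1.0885, 0.6655)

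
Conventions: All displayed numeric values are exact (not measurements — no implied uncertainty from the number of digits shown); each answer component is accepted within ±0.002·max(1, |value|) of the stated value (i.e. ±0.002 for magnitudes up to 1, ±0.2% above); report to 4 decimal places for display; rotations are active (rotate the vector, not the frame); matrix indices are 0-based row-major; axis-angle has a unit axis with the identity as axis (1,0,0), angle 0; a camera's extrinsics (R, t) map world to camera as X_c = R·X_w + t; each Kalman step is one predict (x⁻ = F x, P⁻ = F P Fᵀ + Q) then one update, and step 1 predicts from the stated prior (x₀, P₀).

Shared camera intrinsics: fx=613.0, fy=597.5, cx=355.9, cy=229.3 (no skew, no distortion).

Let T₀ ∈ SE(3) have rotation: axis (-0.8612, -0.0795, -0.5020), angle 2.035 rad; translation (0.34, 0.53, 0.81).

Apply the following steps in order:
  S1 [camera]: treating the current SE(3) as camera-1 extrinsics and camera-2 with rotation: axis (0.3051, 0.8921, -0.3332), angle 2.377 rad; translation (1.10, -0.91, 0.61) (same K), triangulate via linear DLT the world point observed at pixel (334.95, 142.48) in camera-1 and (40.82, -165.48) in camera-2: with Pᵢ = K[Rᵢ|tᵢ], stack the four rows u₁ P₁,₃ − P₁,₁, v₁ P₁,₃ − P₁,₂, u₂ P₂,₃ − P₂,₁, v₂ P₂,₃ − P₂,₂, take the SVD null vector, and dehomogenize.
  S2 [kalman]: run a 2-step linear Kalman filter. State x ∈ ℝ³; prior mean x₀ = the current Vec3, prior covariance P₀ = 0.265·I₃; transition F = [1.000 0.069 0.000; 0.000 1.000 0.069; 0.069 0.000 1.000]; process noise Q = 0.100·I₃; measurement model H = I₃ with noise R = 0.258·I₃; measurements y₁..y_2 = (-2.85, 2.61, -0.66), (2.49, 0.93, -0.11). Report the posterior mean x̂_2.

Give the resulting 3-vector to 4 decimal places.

after S1 (triangulate): (0.8748, -0.7244, -1.0088)
after S2 (kf_track): (0.6270, 1.0785, -0.4489)

result = (0.6270, 1.0785, -0.4489)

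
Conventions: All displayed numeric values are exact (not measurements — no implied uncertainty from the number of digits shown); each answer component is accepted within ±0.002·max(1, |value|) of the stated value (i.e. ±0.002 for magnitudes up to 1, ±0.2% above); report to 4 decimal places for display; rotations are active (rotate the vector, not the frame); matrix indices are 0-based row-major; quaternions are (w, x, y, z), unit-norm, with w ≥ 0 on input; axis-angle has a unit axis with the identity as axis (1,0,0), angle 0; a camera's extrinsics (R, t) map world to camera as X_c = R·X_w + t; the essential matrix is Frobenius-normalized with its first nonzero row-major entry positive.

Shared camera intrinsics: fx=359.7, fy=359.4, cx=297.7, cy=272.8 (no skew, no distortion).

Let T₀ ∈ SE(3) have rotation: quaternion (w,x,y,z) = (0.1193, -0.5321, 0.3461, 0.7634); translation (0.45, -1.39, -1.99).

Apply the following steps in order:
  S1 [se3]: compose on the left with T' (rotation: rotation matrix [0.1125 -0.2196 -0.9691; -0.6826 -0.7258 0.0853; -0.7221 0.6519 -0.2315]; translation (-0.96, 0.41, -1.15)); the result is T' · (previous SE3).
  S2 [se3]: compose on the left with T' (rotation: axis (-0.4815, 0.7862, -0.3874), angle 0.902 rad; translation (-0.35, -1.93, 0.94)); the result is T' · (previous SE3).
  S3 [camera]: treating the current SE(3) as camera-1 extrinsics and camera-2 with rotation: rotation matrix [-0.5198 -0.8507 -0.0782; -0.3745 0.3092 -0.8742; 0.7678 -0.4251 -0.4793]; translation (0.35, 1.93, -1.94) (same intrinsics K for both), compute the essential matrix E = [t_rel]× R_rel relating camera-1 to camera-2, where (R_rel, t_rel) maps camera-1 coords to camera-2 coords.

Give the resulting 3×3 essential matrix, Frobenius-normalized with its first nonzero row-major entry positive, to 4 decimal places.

matrix = [0.4611 0.1028 0.5014; -0.3467 -0.4499 0.4202; -0.1213 -0.0426 -0.0987]

after S1 (compose_se3): R=[0.8627 -0.2903 -0.4141; 0.3354 0.9413 0.0390; 0.3785 -0.1726 0.9094], t=(1.3243, 0.9420, -1.9204)
after S2 (compose_se3): R=[0.9249 -0.1735 0.3384; -0.0004 0.8894 0.4571; -0.3803 -0.4229 0.8225], t=(-0.5820, -2.2209, -1.5481)
after S3 (essential): [0.4611 0.1028 0.5014; -0.3467 -0.4499 0.4202; -0.1213 -0.0426 -0.0987]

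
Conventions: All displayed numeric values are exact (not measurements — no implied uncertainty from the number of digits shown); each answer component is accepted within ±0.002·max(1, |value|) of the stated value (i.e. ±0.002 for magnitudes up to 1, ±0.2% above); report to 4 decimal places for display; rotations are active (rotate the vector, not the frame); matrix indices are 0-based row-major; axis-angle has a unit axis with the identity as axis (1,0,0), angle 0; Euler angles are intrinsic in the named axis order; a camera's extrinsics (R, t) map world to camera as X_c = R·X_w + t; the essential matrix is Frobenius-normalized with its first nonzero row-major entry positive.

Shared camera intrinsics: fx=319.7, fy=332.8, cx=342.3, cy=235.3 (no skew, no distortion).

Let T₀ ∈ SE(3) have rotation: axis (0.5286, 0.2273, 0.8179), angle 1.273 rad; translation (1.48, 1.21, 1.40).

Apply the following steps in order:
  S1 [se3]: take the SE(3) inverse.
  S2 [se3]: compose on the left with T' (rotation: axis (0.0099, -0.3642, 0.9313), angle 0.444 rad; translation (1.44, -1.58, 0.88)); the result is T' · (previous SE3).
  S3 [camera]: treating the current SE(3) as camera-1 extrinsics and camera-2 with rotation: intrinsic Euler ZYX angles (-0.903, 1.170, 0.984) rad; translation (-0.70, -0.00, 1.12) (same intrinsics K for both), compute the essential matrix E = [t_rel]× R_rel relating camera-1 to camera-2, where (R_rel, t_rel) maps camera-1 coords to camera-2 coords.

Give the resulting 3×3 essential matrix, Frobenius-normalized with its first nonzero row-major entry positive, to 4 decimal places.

after S1 (invert_se3): R=[0.4908 0.8668 0.0882; -0.6970 0.3299 0.6367; 0.5228 -0.3740 0.7661], t=(-1.8987, -0.2590, -1.3937)
after S2 (compose_se3): R=[0.6410 0.7088 -0.2944; -0.4616 0.6625 0.5899; 0.6132 -0.2422 0.7518], t=(0.0459, -2.5243, -0.7871)
after S3 (essential): [0.2437 -0.0111 0.6615; 0.4795 0.2046 -0.2085; 0.3925 0.1563 -0.0961]

matrix = [0.2437 -0.0111 0.6615; 0.4795 0.2046 -0.2085; 0.3925 0.1563 -0.0961]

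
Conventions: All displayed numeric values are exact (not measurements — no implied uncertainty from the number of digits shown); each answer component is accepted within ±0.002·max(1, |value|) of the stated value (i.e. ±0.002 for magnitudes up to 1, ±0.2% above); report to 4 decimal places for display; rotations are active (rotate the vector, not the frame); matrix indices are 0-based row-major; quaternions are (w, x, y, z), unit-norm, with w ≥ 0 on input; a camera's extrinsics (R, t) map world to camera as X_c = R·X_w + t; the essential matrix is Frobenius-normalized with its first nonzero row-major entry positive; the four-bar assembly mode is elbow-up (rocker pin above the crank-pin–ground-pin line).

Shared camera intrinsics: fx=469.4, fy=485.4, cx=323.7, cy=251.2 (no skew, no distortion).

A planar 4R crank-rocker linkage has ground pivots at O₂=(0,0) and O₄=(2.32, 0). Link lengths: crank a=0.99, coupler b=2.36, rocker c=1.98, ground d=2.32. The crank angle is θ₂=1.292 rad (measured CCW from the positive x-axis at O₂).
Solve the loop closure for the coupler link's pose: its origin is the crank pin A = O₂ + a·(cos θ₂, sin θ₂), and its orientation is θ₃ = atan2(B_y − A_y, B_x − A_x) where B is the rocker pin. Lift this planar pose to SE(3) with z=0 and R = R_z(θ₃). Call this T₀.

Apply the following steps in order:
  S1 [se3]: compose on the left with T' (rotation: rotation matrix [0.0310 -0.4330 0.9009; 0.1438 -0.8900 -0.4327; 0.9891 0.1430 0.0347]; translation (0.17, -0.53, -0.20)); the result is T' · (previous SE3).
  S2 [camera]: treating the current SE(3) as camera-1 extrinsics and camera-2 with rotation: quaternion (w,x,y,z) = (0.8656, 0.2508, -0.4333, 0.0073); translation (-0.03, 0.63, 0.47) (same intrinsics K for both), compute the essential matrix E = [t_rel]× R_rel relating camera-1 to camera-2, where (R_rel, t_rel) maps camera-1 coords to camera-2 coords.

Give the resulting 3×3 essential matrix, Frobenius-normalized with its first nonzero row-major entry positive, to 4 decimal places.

matrix = [0.5038 0.2464 0.3973; -0.4334 0.1142 0.5319; 0.2056 0.0390 -0.0026]

source (fourbar_fk): coupler pose = R=[0.9004 -0.4350 0.0000; 0.4350 0.9004 0.0000; 0.0000 0.0000 1.0000], t=(0.2724, 0.9518, 0.0000)
after S1 (compose_se3): R=[-0.1605 -0.4033 0.9009; -0.2577 -0.8639 -0.4327; 0.9528 -0.3016 0.0347], t=(-0.2337, -1.3379, 0.2056)
after S2 (essential): [0.5038 0.2464 0.3973; -0.4334 0.1142 0.5319; 0.2056 0.0390 -0.0026]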